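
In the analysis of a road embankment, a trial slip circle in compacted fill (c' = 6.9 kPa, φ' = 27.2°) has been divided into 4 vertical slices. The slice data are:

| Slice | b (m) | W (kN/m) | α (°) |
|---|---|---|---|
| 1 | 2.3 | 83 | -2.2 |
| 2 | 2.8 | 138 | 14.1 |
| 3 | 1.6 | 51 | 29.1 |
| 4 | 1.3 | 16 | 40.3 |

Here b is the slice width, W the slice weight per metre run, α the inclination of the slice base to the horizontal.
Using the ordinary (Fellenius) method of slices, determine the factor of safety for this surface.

FS = 3.06

Ordinary method of slices: FS = Σ[c'·Δl_i + (W_i cosα_i)·tanφ'] / Σ W_i sinα_i, with Δl_i = b_i / cosα_i.
Slice 1: Δl = 2.3/cos(-2.2°) = 2.302 m; N'_1 = 83·cos(-2.2°) = 82.9; c'Δl = 15.88; W sinα = -3.2
Slice 2: Δl = 2.8/cos14.1° = 2.887 m; N'_2 = 138·cos14.1° = 133.8; c'Δl = 19.92; W sinα = 33.6
Slice 3: Δl = 1.6/cos29.1° = 1.831 m; N'_3 = 51·cos29.1° = 44.6; c'Δl = 12.63; W sinα = 24.8
Slice 4: Δl = 1.3/cos40.3° = 1.705 m; N'_4 = 16·cos40.3° = 12.2; c'Δl = 11.76; W sinα = 10.3
Σc'Δl = 60.2 kN/m; ΣN' = 273.5 kN/m; ΣW sinα = 65.6 kN/m
Resisting = 60.2 + 273.5·tan27.2° = 60.2 + 140.6 = 200.8 kN/m
FS = 200.8 / 65.6 = 3.061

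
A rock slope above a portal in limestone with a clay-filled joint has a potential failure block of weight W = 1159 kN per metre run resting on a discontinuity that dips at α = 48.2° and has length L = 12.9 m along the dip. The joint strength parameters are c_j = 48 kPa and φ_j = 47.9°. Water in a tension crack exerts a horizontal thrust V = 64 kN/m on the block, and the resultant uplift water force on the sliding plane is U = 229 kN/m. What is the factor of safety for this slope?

FS = 1.29

Resolving the block weight along and normal to the plane and applying the Mohr–Coulomb strength on the joint:
N' = W cosα − U − V sinα = 1159·cos48.2° − 229 − 64·sin48.2° = 495.8 kN/m
Driving force T = W sinα + V cosα = 1159·sin48.2° + 64·cos48.2° = 906.7 kN/m
Resisting force R = c_j·L + N'·tanφ_j = 48·12.9 + 495.8·tan47.9° = 619.2 + 548.7 = 1167.9 kN/m
FS = R / T = 1167.9 / 906.7 = 1.288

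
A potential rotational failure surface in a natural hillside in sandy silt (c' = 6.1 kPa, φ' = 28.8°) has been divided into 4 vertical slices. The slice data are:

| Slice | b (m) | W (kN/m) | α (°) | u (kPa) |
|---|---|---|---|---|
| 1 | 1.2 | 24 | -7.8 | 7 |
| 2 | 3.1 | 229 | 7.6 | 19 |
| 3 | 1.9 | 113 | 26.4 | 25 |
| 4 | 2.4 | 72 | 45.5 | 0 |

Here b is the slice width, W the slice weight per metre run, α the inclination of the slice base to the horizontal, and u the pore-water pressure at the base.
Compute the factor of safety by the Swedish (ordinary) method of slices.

FS = 1.67

Ordinary method of slices: FS = Σ[c'·Δl_i + (W_i cosα_i − u_i·Δl_i)·tanφ'] / Σ W_i sinα_i, with Δl_i = b_i / cosα_i.
Slice 1: Δl = 1.2/cos(-7.8°) = 1.211 m; N'_1 = 24·cos(-7.8°) − 7·1.211 = 15.3; c'Δl = 7.39; W sinα = -3.3
Slice 2: Δl = 3.1/cos7.6° = 3.127 m; N'_2 = 229·cos7.6° − 19·3.127 = 167.6; c'Δl = 19.08; W sinα = 30.3
Slice 3: Δl = 1.9/cos26.4° = 2.121 m; N'_3 = 113·cos26.4° − 25·2.121 = 48.2; c'Δl = 12.94; W sinα = 50.2
Slice 4: Δl = 2.4/cos45.5° = 3.424 m; N'_4 = 72·cos45.5° − 0·3.424 = 50.5; c'Δl = 20.89; W sinα = 51.4
Σc'Δl = 60.3 kN/m; ΣN' = 281.5 kN/m; ΣW sinα = 128.6 kN/m
Resisting = 60.3 + 281.5·tan28.8° = 60.3 + 154.8 = 215.1 kN/m
FS = 215.1 / 128.6 = 1.672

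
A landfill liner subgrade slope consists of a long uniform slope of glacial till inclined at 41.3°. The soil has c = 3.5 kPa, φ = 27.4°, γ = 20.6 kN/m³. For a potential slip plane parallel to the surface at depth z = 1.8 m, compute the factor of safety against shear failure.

For an infinite slope with a slip plane parallel to the surface (no pore pressure): FS = [c + γz cos²β tanφ] / [γz sinβ cosβ].
γz = 20.6·1.8 = 37.08 kN/m²
Numerator = 3.5 + 37.08·cos²41.3°·tan27.4° = 3.5 + 37.08·0.5644·0.5184 = 14.348 kPa
Denominator = 37.08·sin41.3°·cos41.3° = 37.08·0.6600·0.7513 = 18.386 kPa
FS = 14.348 / 18.386 = 0.780

FS = 0.78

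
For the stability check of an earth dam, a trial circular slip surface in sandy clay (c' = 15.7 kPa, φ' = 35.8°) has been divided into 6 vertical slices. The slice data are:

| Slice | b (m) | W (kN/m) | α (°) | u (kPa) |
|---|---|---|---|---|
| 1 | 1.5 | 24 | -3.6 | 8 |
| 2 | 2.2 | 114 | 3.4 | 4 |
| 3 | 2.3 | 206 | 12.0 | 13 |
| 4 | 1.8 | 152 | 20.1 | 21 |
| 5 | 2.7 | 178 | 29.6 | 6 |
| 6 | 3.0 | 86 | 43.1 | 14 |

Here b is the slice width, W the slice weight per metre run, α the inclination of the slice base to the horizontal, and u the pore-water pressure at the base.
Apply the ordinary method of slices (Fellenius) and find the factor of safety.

FS = 2.52

Ordinary method of slices: FS = Σ[c'·Δl_i + (W_i cosα_i − u_i·Δl_i)·tanφ'] / Σ W_i sinα_i, with Δl_i = b_i / cosα_i.
Slice 1: Δl = 1.5/cos(-3.6°) = 1.503 m; N'_1 = 24·cos(-3.6°) − 8·1.503 = 11.9; c'Δl = 23.60; W sinα = -1.5
Slice 2: Δl = 2.2/cos3.4° = 2.204 m; N'_2 = 114·cos3.4° − 4·2.204 = 105.0; c'Δl = 34.60; W sinα = 6.8
Slice 3: Δl = 2.3/cos12.0° = 2.351 m; N'_3 = 206·cos12.0° − 13·2.351 = 170.9; c'Δl = 36.92; W sinα = 42.8
Slice 4: Δl = 1.8/cos20.1° = 1.917 m; N'_4 = 152·cos20.1° − 21·1.917 = 102.5; c'Δl = 30.09; W sinα = 52.2
Slice 5: Δl = 2.7/cos29.6° = 3.105 m; N'_5 = 178·cos29.6° − 6·3.105 = 136.1; c'Δl = 48.75; W sinα = 87.9
Slice 6: Δl = 3.0/cos43.1° = 4.109 m; N'_6 = 86·cos43.1° − 14·4.109 = 5.3; c'Δl = 64.51; W sinα = 58.8
Σc'Δl = 238.5 kN/m; ΣN' = 531.7 kN/m; ΣW sinα = 247.0 kN/m
Resisting = 238.5 + 531.7·tan35.8° = 238.5 + 383.5 = 622.0 kN/m
FS = 622.0 / 247.0 = 2.518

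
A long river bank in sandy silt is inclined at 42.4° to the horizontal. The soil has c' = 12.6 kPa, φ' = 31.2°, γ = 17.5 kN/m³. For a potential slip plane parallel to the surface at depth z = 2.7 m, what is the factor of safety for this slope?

For an infinite slope with a slip plane parallel to the surface (no pore pressure): FS = [c' + γz cos²β tanφ'] / [γz sinβ cosβ].
γz = 17.5·2.7 = 47.25 kN/m²
Numerator = 12.6 + 47.25·cos²42.4°·tan31.2° = 12.6 + 47.25·0.5453·0.6056 = 28.205 kPa
Denominator = 47.25·sin42.4°·cos42.4° = 47.25·0.6743·0.7385 = 23.528 kPa
FS = 28.205 / 23.528 = 1.199

FS = 1.20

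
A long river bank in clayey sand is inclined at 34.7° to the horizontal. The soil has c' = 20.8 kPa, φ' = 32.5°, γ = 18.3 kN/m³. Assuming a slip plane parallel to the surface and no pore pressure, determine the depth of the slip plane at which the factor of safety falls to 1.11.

z = 12.78 m

Setting FS = 1.11 in FS = [c' + γz cos²β tanφ'] / [γz sinβ cosβ] and solving for z:
z = c' / [γ cosβ (FS·sinβ − cosβ·tanφ')]
  = 20.8 / [18.3·cos34.7°·(1.11·sin34.7° − cos34.7°·tan32.5°)]
  = 20.8 / [18.3·0.8221·(1.11·0.5693 − 0.8221·0.6371)]
  = 20.8 / 1.6269 = 12.785 m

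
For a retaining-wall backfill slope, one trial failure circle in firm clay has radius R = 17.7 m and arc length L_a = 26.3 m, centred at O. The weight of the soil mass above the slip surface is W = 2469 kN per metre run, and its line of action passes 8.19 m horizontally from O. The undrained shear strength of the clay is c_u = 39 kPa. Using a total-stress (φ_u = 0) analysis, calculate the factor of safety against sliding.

Taking moments about the centre O, the resisting moment is provided by the undrained shear strength acting along the arc:
M_R = c_u·L_a·R = 39·26.30·17.7 = 18154.9 kN·m/m
M_D = W·d = 2469·8.19 = 20221.1 kN·m/m
FS = M_R / M_D = 18154.9 / 20221.1 = 0.898

FS = 0.90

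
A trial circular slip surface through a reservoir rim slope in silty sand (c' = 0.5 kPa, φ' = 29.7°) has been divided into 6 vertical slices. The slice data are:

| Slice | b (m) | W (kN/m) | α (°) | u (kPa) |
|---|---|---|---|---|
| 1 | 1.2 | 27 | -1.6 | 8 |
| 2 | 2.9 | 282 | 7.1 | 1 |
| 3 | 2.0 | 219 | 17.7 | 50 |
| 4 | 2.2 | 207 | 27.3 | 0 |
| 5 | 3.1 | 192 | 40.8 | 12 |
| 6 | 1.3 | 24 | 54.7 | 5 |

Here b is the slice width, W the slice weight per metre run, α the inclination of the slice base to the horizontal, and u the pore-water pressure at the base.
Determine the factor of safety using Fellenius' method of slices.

FS = 1.16

Ordinary method of slices: FS = Σ[c'·Δl_i + (W_i cosα_i − u_i·Δl_i)·tanφ'] / Σ W_i sinα_i, with Δl_i = b_i / cosα_i.
Slice 1: Δl = 1.2/cos(-1.6°) = 1.200 m; N'_1 = 27·cos(-1.6°) − 8·1.200 = 17.4; c'Δl = 0.60; W sinα = -0.8
Slice 2: Δl = 2.9/cos7.1° = 2.922 m; N'_2 = 282·cos7.1° − 1·2.922 = 276.9; c'Δl = 1.46; W sinα = 34.9
Slice 3: Δl = 2.0/cos17.7° = 2.099 m; N'_3 = 219·cos17.7° − 50·2.099 = 103.7; c'Δl = 1.05; W sinα = 66.6
Slice 4: Δl = 2.2/cos27.3° = 2.476 m; N'_4 = 207·cos27.3° − 0·2.476 = 183.9; c'Δl = 1.24; W sinα = 94.9
Slice 5: Δl = 3.1/cos40.8° = 4.095 m; N'_5 = 192·cos40.8° − 12·4.095 = 96.2; c'Δl = 2.05; W sinα = 125.5
Slice 6: Δl = 1.3/cos54.7° = 2.250 m; N'_6 = 24·cos54.7° − 5·2.250 = 2.6; c'Δl = 1.12; W sinα = 19.6
Σc'Δl = 7.5 kN/m; ΣN' = 680.7 kN/m; ΣW sinα = 340.7 kN/m
Resisting = 7.5 + 680.7·tan29.7° = 7.5 + 388.3 = 395.8 kN/m
FS = 395.8 / 340.7 = 1.162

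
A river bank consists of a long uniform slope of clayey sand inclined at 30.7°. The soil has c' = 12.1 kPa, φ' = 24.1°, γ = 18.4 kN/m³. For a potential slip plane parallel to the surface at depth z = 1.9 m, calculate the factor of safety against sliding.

FS = 1.54

For an infinite slope with a slip plane parallel to the surface (no pore pressure): FS = [c' + γz cos²β tanφ'] / [γz sinβ cosβ].
γz = 18.4·1.9 = 34.96 kN/m²
Numerator = 12.1 + 34.96·cos²30.7°·tan24.1° = 12.1 + 34.96·0.7393·0.4473 = 23.662 kPa
Denominator = 34.96·sin30.7°·cos30.7° = 34.96·0.5105·0.8599 = 15.347 kPa
FS = 23.662 / 15.347 = 1.542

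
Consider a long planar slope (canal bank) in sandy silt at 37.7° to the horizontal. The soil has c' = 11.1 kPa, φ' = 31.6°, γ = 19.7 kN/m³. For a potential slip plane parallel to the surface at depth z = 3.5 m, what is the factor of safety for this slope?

For an infinite slope with a slip plane parallel to the surface (no pore pressure): FS = [c' + γz cos²β tanφ'] / [γz sinβ cosβ].
γz = 19.7·3.5 = 68.95 kN/m²
Numerator = 11.1 + 68.95·cos²37.7°·tan31.6° = 11.1 + 68.95·0.6260·0.6152 = 37.655 kPa
Denominator = 68.95·sin37.7°·cos37.7° = 68.95·0.6115·0.7912 = 33.362 kPa
FS = 37.655 / 33.362 = 1.129

FS = 1.13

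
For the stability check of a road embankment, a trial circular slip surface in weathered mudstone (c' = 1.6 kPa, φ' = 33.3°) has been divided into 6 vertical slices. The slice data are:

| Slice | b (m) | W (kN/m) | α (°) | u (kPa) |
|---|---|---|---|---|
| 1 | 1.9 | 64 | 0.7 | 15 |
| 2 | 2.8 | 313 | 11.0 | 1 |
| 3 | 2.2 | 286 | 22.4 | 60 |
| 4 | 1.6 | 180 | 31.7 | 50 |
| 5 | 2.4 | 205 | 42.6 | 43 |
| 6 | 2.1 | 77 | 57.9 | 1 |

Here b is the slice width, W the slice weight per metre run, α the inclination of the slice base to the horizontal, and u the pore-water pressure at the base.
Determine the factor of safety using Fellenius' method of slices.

Ordinary method of slices: FS = Σ[c'·Δl_i + (W_i cosα_i − u_i·Δl_i)·tanφ'] / Σ W_i sinα_i, with Δl_i = b_i / cosα_i.
Slice 1: Δl = 1.9/cos0.7° = 1.900 m; N'_1 = 64·cos0.7° − 15·1.900 = 35.5; c'Δl = 3.04; W sinα = 0.8
Slice 2: Δl = 2.8/cos11.0° = 2.852 m; N'_2 = 313·cos11.0° − 1·2.852 = 304.4; c'Δl = 4.56; W sinα = 59.7
Slice 3: Δl = 2.2/cos22.4° = 2.380 m; N'_3 = 286·cos22.4° − 60·2.380 = 121.6; c'Δl = 3.81; W sinα = 109.0
Slice 4: Δl = 1.6/cos31.7° = 1.881 m; N'_4 = 180·cos31.7° − 50·1.881 = 59.1; c'Δl = 3.01; W sinα = 94.6
Slice 5: Δl = 2.4/cos42.6° = 3.260 m; N'_5 = 205·cos42.6° − 43·3.260 = 10.7; c'Δl = 5.22; W sinα = 138.8
Slice 6: Δl = 2.1/cos57.9° = 3.952 m; N'_6 = 77·cos57.9° − 1·3.952 = 37.0; c'Δl = 6.32; W sinα = 65.2
Σc'Δl = 26.0 kN/m; ΣN' = 568.3 kN/m; ΣW sinα = 468.1 kN/m
Resisting = 26.0 + 568.3·tan33.3° = 26.0 + 373.3 = 399.3 kN/m
FS = 399.3 / 468.1 = 0.853

FS = 0.85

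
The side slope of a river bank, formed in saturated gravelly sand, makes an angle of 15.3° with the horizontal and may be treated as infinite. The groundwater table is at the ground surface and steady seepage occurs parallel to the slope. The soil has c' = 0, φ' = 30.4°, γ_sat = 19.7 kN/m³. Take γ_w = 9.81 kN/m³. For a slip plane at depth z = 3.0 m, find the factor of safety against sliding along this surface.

FS = 1.08

With seepage parallel to the slope and the water table at the surface, the effective normal stress on the slip plane uses the buoyant unit weight γ' = γ_sat − γ_w while the driving shear stress uses γ_sat:
FS = [c' + γ' z cos²β tanφ'] / [γ_sat z sinβ cosβ]
(For c' = 0 this reduces to FS = (γ'/γ_sat)·tanφ'/tanβ.)
γ' = 19.7 − 9.81 = 9.89 kN/m³
Numerator = 0.0 + 9.89·3.0·cos²15.3°·tan30.4° = 0.0 + 9.89·3.0·0.9304·0.5867 = 16.195 kPa
Denominator = 19.7·3.0·sin15.3°·cos15.3° = 19.7·3.0·0.2639·0.9646 = 15.042 kPa
FS = 16.195 / 15.042 = 1.077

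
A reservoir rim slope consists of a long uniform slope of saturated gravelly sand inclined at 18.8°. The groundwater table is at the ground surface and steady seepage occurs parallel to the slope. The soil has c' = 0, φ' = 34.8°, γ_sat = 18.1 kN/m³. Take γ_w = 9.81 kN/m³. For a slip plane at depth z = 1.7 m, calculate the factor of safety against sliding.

With seepage parallel to the slope and the water table at the surface, the effective normal stress on the slip plane uses the buoyant unit weight γ' = γ_sat − γ_w while the driving shear stress uses γ_sat:
FS = [c' + γ' z cos²β tanφ'] / [γ_sat z sinβ cosβ]
(For c' = 0 this reduces to FS = (γ'/γ_sat)·tanφ'/tanβ.)
γ' = 18.1 − 9.81 = 8.29 kN/m³
Numerator = 0.0 + 8.29·1.7·cos²18.8°·tan34.8° = 0.0 + 8.29·1.7·0.8961·0.6950 = 8.778 kPa
Denominator = 18.1·1.7·sin18.8°·cos18.8° = 18.1·1.7·0.3223·0.9466 = 9.387 kPa
FS = 8.778 / 9.387 = 0.935

FS = 0.94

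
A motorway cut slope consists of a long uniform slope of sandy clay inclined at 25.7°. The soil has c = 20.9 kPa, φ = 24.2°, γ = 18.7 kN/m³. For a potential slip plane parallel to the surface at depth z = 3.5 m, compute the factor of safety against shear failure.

FS = 1.75

For an infinite slope with a slip plane parallel to the surface (no pore pressure): FS = [c + γz cos²β tanφ] / [γz sinβ cosβ].
γz = 18.7·3.5 = 65.45 kN/m²
Numerator = 20.9 + 65.45·cos²25.7°·tan24.2° = 20.9 + 65.45·0.8119·0.4494 = 44.783 kPa
Denominator = 65.45·sin25.7°·cos25.7° = 65.45·0.4337·0.9011 = 25.575 kPa
FS = 44.783 / 25.575 = 1.751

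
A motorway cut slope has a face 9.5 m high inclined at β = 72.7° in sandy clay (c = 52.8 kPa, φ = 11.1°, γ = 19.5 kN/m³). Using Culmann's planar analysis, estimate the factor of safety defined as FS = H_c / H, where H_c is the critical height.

H_c = (4c/γ) · sinβ cosφ / [1 − cos(β − φ)]
    = (4·52.8/19.5) · sin72.7°·cos11.1° / [1 − cos61.6°]
    = 10.831 · 0.9369 / 0.5244 = 19.35 m
FS = H_c / H = 19.35 / 9.5 = 2.037

FS = 2.04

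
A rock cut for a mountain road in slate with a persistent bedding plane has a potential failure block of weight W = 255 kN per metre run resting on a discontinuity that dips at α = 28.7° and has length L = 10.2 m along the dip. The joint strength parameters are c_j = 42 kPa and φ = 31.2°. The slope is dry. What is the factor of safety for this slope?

Resolving the block weight along and normal to the plane and applying the Mohr–Coulomb strength on the joint:
N' = W cosα = 255·cos28.7° = 223.7 kN/m
Driving force T = W sinα = 255·sin28.7° = 122.5 kN/m
Resisting force R = c_j·L + N'·tanφ = 42·10.2 + 223.7·tan31.2° = 428.4 + 135.5 = 563.9 kN/m
FS = R / T = 563.9 / 122.5 = 4.605

FS = 4.60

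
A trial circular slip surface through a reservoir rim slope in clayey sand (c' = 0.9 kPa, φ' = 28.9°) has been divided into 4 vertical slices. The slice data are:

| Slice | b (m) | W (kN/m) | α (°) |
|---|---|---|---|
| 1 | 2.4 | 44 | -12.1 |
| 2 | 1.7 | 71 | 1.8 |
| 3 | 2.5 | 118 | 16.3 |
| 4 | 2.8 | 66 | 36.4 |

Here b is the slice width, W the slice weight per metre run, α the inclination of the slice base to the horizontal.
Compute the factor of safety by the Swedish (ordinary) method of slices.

FS = 2.51

Ordinary method of slices: FS = Σ[c'·Δl_i + (W_i cosα_i)·tanφ'] / Σ W_i sinα_i, with Δl_i = b_i / cosα_i.
Slice 1: Δl = 2.4/cos(-12.1°) = 2.455 m; N'_1 = 44·cos(-12.1°) = 43.0; c'Δl = 2.21; W sinα = -9.2
Slice 2: Δl = 1.7/cos1.8° = 1.701 m; N'_2 = 71·cos1.8° = 71.0; c'Δl = 1.53; W sinα = 2.2
Slice 3: Δl = 2.5/cos16.3° = 2.605 m; N'_3 = 118·cos16.3° = 113.3; c'Δl = 2.34; W sinα = 33.1
Slice 4: Δl = 2.8/cos36.4° = 3.479 m; N'_4 = 66·cos36.4° = 53.1; c'Δl = 3.13; W sinα = 39.2
Σc'Δl = 9.2 kN/m; ΣN' = 280.4 kN/m; ΣW sinα = 65.3 kN/m
Resisting = 9.2 + 280.4·tan28.9° = 9.2 + 154.8 = 164.0 kN/m
FS = 164.0 / 65.3 = 2.512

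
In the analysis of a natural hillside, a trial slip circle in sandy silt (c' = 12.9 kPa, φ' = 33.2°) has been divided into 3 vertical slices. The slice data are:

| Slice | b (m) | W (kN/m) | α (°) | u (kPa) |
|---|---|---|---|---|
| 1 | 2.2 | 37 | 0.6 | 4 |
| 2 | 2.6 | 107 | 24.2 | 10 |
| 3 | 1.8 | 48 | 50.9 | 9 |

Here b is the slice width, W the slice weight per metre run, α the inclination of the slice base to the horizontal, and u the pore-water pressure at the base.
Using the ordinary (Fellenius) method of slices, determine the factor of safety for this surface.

Ordinary method of slices: FS = Σ[c'·Δl_i + (W_i cosα_i − u_i·Δl_i)·tanφ'] / Σ W_i sinα_i, with Δl_i = b_i / cosα_i.
Slice 1: Δl = 2.2/cos0.6° = 2.200 m; N'_1 = 37·cos0.6° − 4·2.200 = 28.2; c'Δl = 28.38; W sinα = 0.4
Slice 2: Δl = 2.6/cos24.2° = 2.851 m; N'_2 = 107·cos24.2° − 10·2.851 = 69.1; c'Δl = 36.77; W sinα = 43.9
Slice 3: Δl = 1.8/cos50.9° = 2.854 m; N'_3 = 48·cos50.9° − 9·2.854 = 4.6; c'Δl = 36.82; W sinα = 37.3
Σc'Δl = 102.0 kN/m; ΣN' = 101.9 kN/m; ΣW sinα = 81.5 kN/m
Resisting = 102.0 + 101.9·tan33.2° = 102.0 + 66.7 = 168.6 kN/m
FS = 168.6 / 81.5 = 2.069

FS = 2.07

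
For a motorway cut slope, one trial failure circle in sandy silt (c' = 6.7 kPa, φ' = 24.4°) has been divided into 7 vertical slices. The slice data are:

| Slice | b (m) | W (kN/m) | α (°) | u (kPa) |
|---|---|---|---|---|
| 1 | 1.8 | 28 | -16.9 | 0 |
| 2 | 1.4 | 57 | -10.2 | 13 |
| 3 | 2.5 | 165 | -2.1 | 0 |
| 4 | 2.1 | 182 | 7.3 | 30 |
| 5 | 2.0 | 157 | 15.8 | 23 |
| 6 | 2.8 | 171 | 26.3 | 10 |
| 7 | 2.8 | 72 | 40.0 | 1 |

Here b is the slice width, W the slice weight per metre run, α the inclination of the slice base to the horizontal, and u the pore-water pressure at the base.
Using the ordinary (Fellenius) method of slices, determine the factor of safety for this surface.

Ordinary method of slices: FS = Σ[c'·Δl_i + (W_i cosα_i − u_i·Δl_i)·tanφ'] / Σ W_i sinα_i, with Δl_i = b_i / cosα_i.
Slice 1: Δl = 1.8/cos(-16.9°) = 1.881 m; N'_1 = 28·cos(-16.9°) − 0·1.881 = 26.8; c'Δl = 12.60; W sinα = -8.1
Slice 2: Δl = 1.4/cos(-10.2°) = 1.422 m; N'_2 = 57·cos(-10.2°) − 13·1.422 = 37.6; c'Δl = 9.53; W sinα = -10.1
Slice 3: Δl = 2.5/cos(-2.1°) = 2.502 m; N'_3 = 165·cos(-2.1°) − 0·2.502 = 164.9; c'Δl = 16.76; W sinα = -6.0
Slice 4: Δl = 2.1/cos7.3° = 2.117 m; N'_4 = 182·cos7.3° − 30·2.117 = 117.0; c'Δl = 14.18; W sinα = 23.1
Slice 5: Δl = 2.0/cos15.8° = 2.079 m; N'_5 = 157·cos15.8° − 23·2.079 = 103.3; c'Δl = 13.93; W sinα = 42.7
Slice 6: Δl = 2.8/cos26.3° = 3.123 m; N'_6 = 171·cos26.3° − 10·3.123 = 122.1; c'Δl = 20.93; W sinα = 75.8
Slice 7: Δl = 2.8/cos40.0° = 3.655 m; N'_7 = 72·cos40.0° − 1·3.655 = 51.5; c'Δl = 24.49; W sinα = 46.3
Σc'Δl = 112.4 kN/m; ΣN' = 623.1 kN/m; ΣW sinα = 163.6 kN/m
Resisting = 112.4 + 623.1·tan24.4° = 112.4 + 282.7 = 395.1 kN/m
FS = 395.1 / 163.6 = 2.414

FS = 2.41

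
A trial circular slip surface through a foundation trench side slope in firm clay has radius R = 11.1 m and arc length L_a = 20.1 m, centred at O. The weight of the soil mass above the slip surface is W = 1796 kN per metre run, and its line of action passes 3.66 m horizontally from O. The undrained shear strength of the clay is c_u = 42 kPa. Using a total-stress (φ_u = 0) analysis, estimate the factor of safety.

Taking moments about the centre O, the resisting moment is provided by the undrained shear strength acting along the arc:
M_R = c_u·L_a·R = 42·20.10·11.1 = 9370.6 kN·m/m
M_D = W·d = 1796·3.66 = 6573.4 kN·m/m
FS = M_R / M_D = 9370.6 / 6573.4 = 1.426

FS = 1.43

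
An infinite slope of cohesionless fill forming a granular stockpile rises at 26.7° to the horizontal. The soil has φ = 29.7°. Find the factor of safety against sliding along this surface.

FS = 1.13

For a dry cohesionless infinite slope the factor of safety is FS = tanφ / tanβ.
FS = tan29.7° / tan26.7° = 0.5704 / 0.5029 = 1.134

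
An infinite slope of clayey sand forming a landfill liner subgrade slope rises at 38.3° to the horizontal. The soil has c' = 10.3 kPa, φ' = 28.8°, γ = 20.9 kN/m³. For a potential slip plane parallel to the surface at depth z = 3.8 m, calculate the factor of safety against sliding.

For an infinite slope with a slip plane parallel to the surface (no pore pressure): FS = [c' + γz cos²β tanφ'] / [γz sinβ cosβ].
γz = 20.9·3.8 = 79.42 kN/m²
Numerator = 10.3 + 79.42·cos²38.3°·tan28.8° = 10.3 + 79.42·0.6159·0.5498 = 37.190 kPa
Denominator = 79.42·sin38.3°·cos38.3° = 79.42·0.6198·0.7848 = 38.629 kPa
FS = 37.190 / 38.629 = 0.963

FS = 0.96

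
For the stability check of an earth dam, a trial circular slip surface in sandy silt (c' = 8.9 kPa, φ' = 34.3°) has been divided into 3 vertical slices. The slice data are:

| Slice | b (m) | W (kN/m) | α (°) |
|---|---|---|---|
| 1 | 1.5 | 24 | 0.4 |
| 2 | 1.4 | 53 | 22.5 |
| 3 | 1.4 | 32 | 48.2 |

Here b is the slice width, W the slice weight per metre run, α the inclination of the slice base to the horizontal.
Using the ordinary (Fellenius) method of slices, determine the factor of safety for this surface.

Ordinary method of slices: FS = Σ[c'·Δl_i + (W_i cosα_i)·tanφ'] / Σ W_i sinα_i, with Δl_i = b_i / cosα_i.
Slice 1: Δl = 1.5/cos0.4° = 1.500 m; N'_1 = 24·cos0.4° = 24.0; c'Δl = 13.35; W sinα = 0.2
Slice 2: Δl = 1.4/cos22.5° = 1.515 m; N'_2 = 53·cos22.5° = 49.0; c'Δl = 13.49; W sinα = 20.3
Slice 3: Δl = 1.4/cos48.2° = 2.100 m; N'_3 = 32·cos48.2° = 21.3; c'Δl = 18.69; W sinα = 23.9
Σc'Δl = 45.5 kN/m; ΣN' = 94.3 kN/m; ΣW sinα = 44.3 kN/m
Resisting = 45.5 + 94.3·tan34.3° = 45.5 + 64.3 = 109.9 kN/m
FS = 109.9 / 44.3 = 2.479

FS = 2.48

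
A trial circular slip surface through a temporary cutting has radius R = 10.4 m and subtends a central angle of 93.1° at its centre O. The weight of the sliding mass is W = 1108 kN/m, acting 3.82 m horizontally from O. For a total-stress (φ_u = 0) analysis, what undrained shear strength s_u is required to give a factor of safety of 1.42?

FS = s_u·L_a·R / (W·d), so s_u = FS·W·d / (L_a·R).
Arc length L_a = R·θ = 10.4·(93.1°·π/180) = 10.4·1.6249 = 16.90 m
s_u = 1.42·1108·3.82 / (16.90·10.4) = 6010.2 / 175.75 = 34.20 kPa

s_u = 34.2 kPa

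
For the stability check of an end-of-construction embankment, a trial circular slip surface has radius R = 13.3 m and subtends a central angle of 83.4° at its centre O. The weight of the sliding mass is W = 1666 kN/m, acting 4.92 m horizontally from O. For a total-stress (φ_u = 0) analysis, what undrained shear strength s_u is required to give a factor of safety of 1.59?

s_u = 50.6 kPa

FS = s_u·L_a·R / (W·d), so s_u = FS·W·d / (L_a·R).
Arc length L_a = R·θ = 13.3·(83.4°·π/180) = 13.3·1.4556 = 19.36 m
s_u = 1.59·1666·4.92 / (19.36·13.3) = 13032.8 / 257.48 = 50.62 kPa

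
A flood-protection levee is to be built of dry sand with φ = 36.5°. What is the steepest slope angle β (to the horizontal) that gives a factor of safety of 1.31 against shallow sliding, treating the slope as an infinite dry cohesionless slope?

For an infinite dry cohesionless slope FS = tanφ/tanβ, so tanβ = tanφ / FS.
tanβ = tan36.5° / 1.31 = 0.7400 / 1.31 = 0.5649
β = arctan(0.5649) = 29.46°

β = 29.5°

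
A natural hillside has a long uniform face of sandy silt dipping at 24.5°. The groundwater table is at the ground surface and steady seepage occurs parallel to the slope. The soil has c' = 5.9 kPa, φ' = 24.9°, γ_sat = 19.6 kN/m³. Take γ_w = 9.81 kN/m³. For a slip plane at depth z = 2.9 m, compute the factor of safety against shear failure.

With seepage parallel to the slope and the water table at the surface, the effective normal stress on the slip plane uses the buoyant unit weight γ' = γ_sat − γ_w while the driving shear stress uses γ_sat:
FS = [c' + γ' z cos²β tanφ'] / [γ_sat z sinβ cosβ]
γ' = 19.6 − 9.81 = 9.79 kN/m³
Numerator = 5.9 + 9.79·2.9·cos²24.5°·tan24.9° = 5.9 + 9.79·2.9·0.8280·0.4642 = 16.812 kPa
Denominator = 19.6·2.9·sin24.5°·cos24.5° = 19.6·2.9·0.4147·0.9100 = 21.449 kPa
FS = 16.812 / 21.449 = 0.784

FS = 0.78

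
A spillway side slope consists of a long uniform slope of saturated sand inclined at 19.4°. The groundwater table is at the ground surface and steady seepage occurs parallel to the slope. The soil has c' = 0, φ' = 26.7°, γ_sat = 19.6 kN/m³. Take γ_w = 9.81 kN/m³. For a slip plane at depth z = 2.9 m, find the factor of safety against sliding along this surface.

FS = 0.71

With seepage parallel to the slope and the water table at the surface, the effective normal stress on the slip plane uses the buoyant unit weight γ' = γ_sat − γ_w while the driving shear stress uses γ_sat:
FS = [c' + γ' z cos²β tanφ'] / [γ_sat z sinβ cosβ]
(For c' = 0 this reduces to FS = (γ'/γ_sat)·tanφ'/tanβ.)
γ' = 19.6 − 9.81 = 9.79 kN/m³
Numerator = 0.0 + 9.79·2.9·cos²19.4°·tan26.7° = 0.0 + 9.79·2.9·0.8897·0.5029 = 12.704 kPa
Denominator = 19.6·2.9·sin19.4°·cos19.4° = 19.6·2.9·0.3322·0.9432 = 17.808 kPa
FS = 12.704 / 17.808 = 0.713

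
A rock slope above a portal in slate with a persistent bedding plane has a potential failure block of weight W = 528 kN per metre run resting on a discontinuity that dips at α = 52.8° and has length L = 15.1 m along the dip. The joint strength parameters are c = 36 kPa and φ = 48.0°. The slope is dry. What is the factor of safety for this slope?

FS = 2.14

Resolving the block weight along and normal to the plane and applying the Mohr–Coulomb strength on the joint:
N' = W cosα = 528·cos52.8° = 319.2 kN/m
Driving force T = W sinα = 528·sin52.8° = 420.6 kN/m
Resisting force R = c·L + N'·tanφ = 36·15.1 + 319.2·tan48.0° = 543.6 + 354.5 = 898.1 kN/m
FS = R / T = 898.1 / 420.6 = 2.136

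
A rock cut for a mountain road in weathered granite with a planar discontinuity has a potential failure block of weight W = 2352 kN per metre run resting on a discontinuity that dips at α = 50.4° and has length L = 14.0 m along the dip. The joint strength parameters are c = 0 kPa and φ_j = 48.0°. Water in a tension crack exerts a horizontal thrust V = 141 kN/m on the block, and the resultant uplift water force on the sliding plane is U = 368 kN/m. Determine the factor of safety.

FS = 0.60

Resolving the block weight along and normal to the plane and applying the Mohr–Coulomb strength on the joint:
N' = W cosα − U − V sinα = 2352·cos50.4° − 368 − 141·sin50.4° = 1022.6 kN/m
Driving force T = W sinα + V cosα = 2352·sin50.4° + 141·cos50.4° = 1902.1 kN/m
Resisting force R = c·L + N'·tanφ_j = 0·14.0 + 1022.6·tan48.0° = 0.0 + 1135.7 = 1135.7 kN/m
FS = R / T = 1135.7 / 1902.1 = 0.597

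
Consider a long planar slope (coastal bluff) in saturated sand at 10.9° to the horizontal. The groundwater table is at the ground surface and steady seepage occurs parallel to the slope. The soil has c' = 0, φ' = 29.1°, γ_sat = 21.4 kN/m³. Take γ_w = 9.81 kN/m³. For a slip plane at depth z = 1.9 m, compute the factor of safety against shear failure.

With seepage parallel to the slope and the water table at the surface, the effective normal stress on the slip plane uses the buoyant unit weight γ' = γ_sat − γ_w while the driving shear stress uses γ_sat:
FS = [c' + γ' z cos²β tanφ'] / [γ_sat z sinβ cosβ]
(For c' = 0 this reduces to FS = (γ'/γ_sat)·tanφ'/tanβ.)
γ' = 21.4 − 9.81 = 11.59 kN/m³
Numerator = 0.0 + 11.59·1.9·cos²10.9°·tan29.1° = 0.0 + 11.59·1.9·0.9642·0.5566 = 11.818 kPa
Denominator = 21.4·1.9·sin10.9°·cos10.9° = 21.4·1.9·0.1891·0.9820 = 7.550 kPa
FS = 11.818 / 7.550 = 1.565

FS = 1.57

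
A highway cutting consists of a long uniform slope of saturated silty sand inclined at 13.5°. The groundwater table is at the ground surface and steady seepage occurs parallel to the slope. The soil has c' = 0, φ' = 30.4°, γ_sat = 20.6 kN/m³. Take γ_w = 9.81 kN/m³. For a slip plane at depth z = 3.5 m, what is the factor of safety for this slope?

With seepage parallel to the slope and the water table at the surface, the effective normal stress on the slip plane uses the buoyant unit weight γ' = γ_sat − γ_w while the driving shear stress uses γ_sat:
FS = [c' + γ' z cos²β tanφ'] / [γ_sat z sinβ cosβ]
(For c' = 0 this reduces to FS = (γ'/γ_sat)·tanφ'/tanβ.)
γ' = 20.6 − 9.81 = 10.79 kN/m³
Numerator = 0.0 + 10.79·3.5·cos²13.5°·tan30.4° = 0.0 + 10.79·3.5·0.9455·0.5867 = 20.949 kPa
Denominator = 20.6·3.5·sin13.5°·cos13.5° = 20.6·3.5·0.2334·0.9724 = 16.366 kPa
FS = 20.949 / 16.366 = 1.280

FS = 1.28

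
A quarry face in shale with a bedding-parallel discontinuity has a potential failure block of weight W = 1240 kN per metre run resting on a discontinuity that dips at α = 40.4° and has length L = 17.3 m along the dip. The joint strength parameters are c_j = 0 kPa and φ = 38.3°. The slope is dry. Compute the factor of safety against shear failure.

FS = 0.93

Resolving the block weight along and normal to the plane and applying the Mohr–Coulomb strength on the joint:
N' = W cosα = 1240·cos40.4° = 944.3 kN/m
Driving force T = W sinα = 1240·sin40.4° = 803.7 kN/m
Resisting force R = c_j·L + N'·tanφ = 0·17.3 + 944.3·tan38.3° = 0.0 + 745.8 = 745.8 kN/m
FS = R / T = 745.8 / 803.7 = 0.928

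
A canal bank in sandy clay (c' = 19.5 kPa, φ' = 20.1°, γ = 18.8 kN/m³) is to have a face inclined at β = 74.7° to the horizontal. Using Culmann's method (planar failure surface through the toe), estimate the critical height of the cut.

Culmann's analysis gives the critical failure plane at α_cr = (β + φ')/2 = (74.7 + 20.1)/2 = 47.4°, and the critical height
H_c = (4c'/γ) · sinβ cosφ' / [1 − cos(β − φ')]
    = (4·19.5/18.8) · sin74.7°·cos20.1° / [1 − cos(54.6°)]
    = 4.149 · 0.9646·0.9391 / [1 − 0.5793]
    = 4.149 · 0.9058 / 0.4207
    = 8.93 m

H_c = 8.93 m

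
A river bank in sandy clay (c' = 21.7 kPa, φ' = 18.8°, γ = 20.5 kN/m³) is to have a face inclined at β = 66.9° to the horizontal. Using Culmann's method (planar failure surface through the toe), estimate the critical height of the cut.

H_c = 11.10 m

Culmann's analysis gives the critical failure plane at α_cr = (β + φ')/2 = (66.9 + 18.8)/2 = 42.9°, and the critical height
H_c = (4c'/γ) · sinβ cosφ' / [1 − cos(β − φ')]
    = (4·21.7/20.5) · sin66.9°·cos18.8° / [1 − cos(48.1°)]
    = 4.234 · 0.9198·0.9466 / [1 − 0.6678]
    = 4.234 · 0.8707 / 0.3322
    = 11.10 m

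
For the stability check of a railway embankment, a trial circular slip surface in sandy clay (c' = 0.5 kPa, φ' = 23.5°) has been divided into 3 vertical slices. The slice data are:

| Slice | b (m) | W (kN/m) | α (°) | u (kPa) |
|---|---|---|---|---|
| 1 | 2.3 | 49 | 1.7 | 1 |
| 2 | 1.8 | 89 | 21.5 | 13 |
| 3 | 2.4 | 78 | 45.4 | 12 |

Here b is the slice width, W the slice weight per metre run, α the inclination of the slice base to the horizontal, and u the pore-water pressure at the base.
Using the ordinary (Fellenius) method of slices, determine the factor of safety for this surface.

FS = 0.62

Ordinary method of slices: FS = Σ[c'·Δl_i + (W_i cosα_i − u_i·Δl_i)·tanφ'] / Σ W_i sinα_i, with Δl_i = b_i / cosα_i.
Slice 1: Δl = 2.3/cos1.7° = 2.301 m; N'_1 = 49·cos1.7° − 1·2.301 = 46.7; c'Δl = 1.15; W sinα = 1.5
Slice 2: Δl = 1.8/cos21.5° = 1.935 m; N'_2 = 89·cos21.5° − 13·1.935 = 57.7; c'Δl = 0.97; W sinα = 32.6
Slice 3: Δl = 2.4/cos45.4° = 3.418 m; N'_3 = 78·cos45.4° − 12·3.418 = 13.8; c'Δl = 1.71; W sinα = 55.5
Σc'Δl = 3.8 kN/m; ΣN' = 118.1 kN/m; ΣW sinα = 89.6 kN/m
Resisting = 3.8 + 118.1·tan23.5° = 3.8 + 51.3 = 55.2 kN/m
FS = 55.2 / 89.6 = 0.616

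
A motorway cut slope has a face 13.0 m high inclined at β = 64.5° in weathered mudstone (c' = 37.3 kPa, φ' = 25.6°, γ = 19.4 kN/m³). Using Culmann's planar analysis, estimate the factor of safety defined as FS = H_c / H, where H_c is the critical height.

FS = 2.17

H_c = (4c'/γ) · sinβ cosφ' / [1 − cos(β − φ')]
    = (4·37.3/19.4) · sin64.5°·cos25.6° / [1 − cos38.9°]
    = 7.691 · 0.8140 / 0.2218 = 28.23 m
FS = H_c / H = 28.23 / 13.0 = 2.172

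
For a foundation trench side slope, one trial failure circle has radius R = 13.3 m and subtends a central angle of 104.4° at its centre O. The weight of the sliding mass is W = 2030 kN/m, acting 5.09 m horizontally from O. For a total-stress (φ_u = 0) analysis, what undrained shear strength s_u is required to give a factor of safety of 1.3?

FS = s_u·L_a·R / (W·d), so s_u = FS·W·d / (L_a·R).
Arc length L_a = R·θ = 13.3·(104.4°·π/180) = 13.3·1.8221 = 24.23 m
s_u = 1.3·2030·5.09 / (24.23·13.3) = 13432.5 / 322.32 = 41.68 kPa

s_u = 41.7 kPa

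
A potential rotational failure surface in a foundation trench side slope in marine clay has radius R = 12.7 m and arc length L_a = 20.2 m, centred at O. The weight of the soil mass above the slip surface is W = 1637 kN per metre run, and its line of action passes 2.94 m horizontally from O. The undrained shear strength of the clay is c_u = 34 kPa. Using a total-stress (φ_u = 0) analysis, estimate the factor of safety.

FS = 1.81

Taking moments about the centre O, the resisting moment is provided by the undrained shear strength acting along the arc:
M_R = c_u·L_a·R = 34·20.20·12.7 = 8722.4 kN·m/m
M_D = W·d = 1637·2.94 = 4812.8 kN·m/m
FS = M_R / M_D = 8722.4 / 4812.8 = 1.812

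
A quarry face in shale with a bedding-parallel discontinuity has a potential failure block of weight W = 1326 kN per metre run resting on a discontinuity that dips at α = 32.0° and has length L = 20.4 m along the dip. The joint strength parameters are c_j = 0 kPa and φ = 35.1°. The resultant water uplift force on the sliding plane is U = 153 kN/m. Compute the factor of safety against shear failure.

FS = 0.97

Resolving the block weight along and normal to the plane and applying the Mohr–Coulomb strength on the joint:
N' = W cosα − U = 1326·cos32.0° − 153 = 971.5 kN/m
Driving force T = W sinα = 1326·sin32.0° = 702.7 kN/m
Resisting force R = c_j·L + N'·tanφ = 0·20.4 + 971.5·tan35.1° = 0.0 + 682.8 = 682.8 kN/m
FS = R / T = 682.8 / 702.7 = 0.972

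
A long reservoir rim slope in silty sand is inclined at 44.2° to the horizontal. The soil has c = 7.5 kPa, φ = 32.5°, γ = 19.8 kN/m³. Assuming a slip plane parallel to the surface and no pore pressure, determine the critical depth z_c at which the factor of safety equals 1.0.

Setting FS = 1.00 in FS = [c + γz cos²β tanφ] / [γz sinβ cosβ] and solving for z:
z = c / [γ cosβ (FS·sinβ − cosβ·tanφ)]
  = 7.5 / [19.8·cos44.2°·(1.00·sin44.2° − cos44.2°·tan32.5°)]
  = 7.5 / [19.8·0.7169·(1.00·0.6972 − 0.7169·0.6371)]
  = 7.5 / 3.4130 = 2.197 m

z_c = 2.20 m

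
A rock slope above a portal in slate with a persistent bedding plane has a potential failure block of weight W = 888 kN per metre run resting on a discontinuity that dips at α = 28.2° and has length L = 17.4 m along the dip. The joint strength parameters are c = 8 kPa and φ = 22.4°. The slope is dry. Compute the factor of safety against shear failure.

Resolving the block weight along and normal to the plane and applying the Mohr–Coulomb strength on the joint:
N' = W cosα = 888·cos28.2° = 782.6 kN/m
Driving force T = W sinα = 888·sin28.2° = 419.6 kN/m
Resisting force R = c·L + N'·tanφ = 8·17.4 + 782.6·tan22.4° = 139.2 + 322.6 = 461.8 kN/m
FS = R / T = 461.8 / 419.6 = 1.100

FS = 1.10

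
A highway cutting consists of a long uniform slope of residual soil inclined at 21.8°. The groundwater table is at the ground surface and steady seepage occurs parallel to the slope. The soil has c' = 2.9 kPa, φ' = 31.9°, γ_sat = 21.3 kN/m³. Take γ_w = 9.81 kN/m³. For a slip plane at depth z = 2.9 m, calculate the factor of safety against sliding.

With seepage parallel to the slope and the water table at the surface, the effective normal stress on the slip plane uses the buoyant unit weight γ' = γ_sat − γ_w while the driving shear stress uses γ_sat:
FS = [c' + γ' z cos²β tanφ'] / [γ_sat z sinβ cosβ]
γ' = 21.3 − 9.81 = 11.49 kN/m³
Numerator = 2.9 + 11.49·2.9·cos²21.8°·tan31.9° = 2.9 + 11.49·2.9·0.8621·0.6224 = 20.780 kPa
Denominator = 21.3·2.9·sin21.8°·cos21.8° = 21.3·2.9·0.3714·0.9285 = 21.299 kPa
FS = 20.780 / 21.299 = 0.976

FS = 0.98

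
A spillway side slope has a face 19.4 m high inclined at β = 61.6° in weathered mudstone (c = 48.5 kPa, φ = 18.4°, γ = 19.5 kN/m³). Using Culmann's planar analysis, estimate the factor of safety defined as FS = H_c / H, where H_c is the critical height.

H_c = (4c/γ) · sinβ cosφ / [1 − cos(β − φ)]
    = (4·48.5/19.5) · sin61.6°·cos18.4° / [1 − cos43.2°]
    = 9.949 · 0.8347 / 0.2710 = 30.64 m
FS = H_c / H = 30.64 / 19.4 = 1.579

FS = 1.58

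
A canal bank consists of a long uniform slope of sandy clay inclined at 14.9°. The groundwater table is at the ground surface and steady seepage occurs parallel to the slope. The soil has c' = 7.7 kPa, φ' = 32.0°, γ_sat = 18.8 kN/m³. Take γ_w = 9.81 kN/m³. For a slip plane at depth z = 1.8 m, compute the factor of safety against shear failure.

FS = 2.04

With seepage parallel to the slope and the water table at the surface, the effective normal stress on the slip plane uses the buoyant unit weight γ' = γ_sat − γ_w while the driving shear stress uses γ_sat:
FS = [c' + γ' z cos²β tanφ'] / [γ_sat z sinβ cosβ]
γ' = 18.8 − 9.81 = 8.99 kN/m³
Numerator = 7.7 + 8.99·1.8·cos²14.9°·tan32.0° = 7.7 + 8.99·1.8·0.9339·0.6249 = 17.143 kPa
Denominator = 18.8·1.8·sin14.9°·cos14.9° = 18.8·1.8·0.2571·0.9664 = 8.409 kPa
FS = 17.143 / 8.409 = 2.039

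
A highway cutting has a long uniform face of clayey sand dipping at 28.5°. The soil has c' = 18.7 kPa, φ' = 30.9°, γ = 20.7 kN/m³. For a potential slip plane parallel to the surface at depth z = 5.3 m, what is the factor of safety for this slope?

FS = 1.51

For an infinite slope with a slip plane parallel to the surface (no pore pressure): FS = [c' + γz cos²β tanφ'] / [γz sinβ cosβ].
γz = 20.7·5.3 = 109.71 kN/m²
Numerator = 18.7 + 109.71·cos²28.5°·tan30.9° = 18.7 + 109.71·0.7723·0.5985 = 69.411 kPa
Denominator = 109.71·sin28.5°·cos28.5° = 109.71·0.4772·0.8788 = 46.005 kPa
FS = 69.411 / 46.005 = 1.509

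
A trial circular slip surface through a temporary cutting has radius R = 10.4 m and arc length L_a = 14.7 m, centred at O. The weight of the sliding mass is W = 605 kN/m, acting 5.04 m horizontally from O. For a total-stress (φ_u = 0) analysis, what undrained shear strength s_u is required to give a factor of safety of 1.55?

FS = s_u·L_a·R / (W·d), so s_u = FS·W·d / (L_a·R).
s_u = 1.55·605·5.04 / (14.70·10.4) = 4726.3 / 152.88 = 30.91 kPa

s_u = 30.9 kPa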